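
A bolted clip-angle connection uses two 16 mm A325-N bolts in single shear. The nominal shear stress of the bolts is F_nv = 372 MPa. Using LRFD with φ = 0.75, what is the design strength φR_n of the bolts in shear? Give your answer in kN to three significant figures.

A_b = π × 16² / 4 = 201.1 mm².
R_n = F_nv · A_b · n · n_s = 372 × 201.1 × 2 × 1 / 1000 = 149.6 kN.
Design strength φR_n = 0.75 × 149.6 = 112 kN.

112 kN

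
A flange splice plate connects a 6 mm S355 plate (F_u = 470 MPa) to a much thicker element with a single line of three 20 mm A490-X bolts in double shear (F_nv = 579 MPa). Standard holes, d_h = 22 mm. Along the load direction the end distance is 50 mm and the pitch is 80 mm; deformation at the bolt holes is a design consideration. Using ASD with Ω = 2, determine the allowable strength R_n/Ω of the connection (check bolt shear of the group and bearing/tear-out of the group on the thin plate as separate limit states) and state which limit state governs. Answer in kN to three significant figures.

201 kN (bearing governs)

Bolt shear: A_b = π·20²/4 = 314.2 mm²; R_n = 579 × 314.2 × 3 × 2 / 1000 = 1091 kN → 1091 / 2 = 546 kN.
Bearing (1.2 l_c t F_u ≤ 2.4 d t F_u): upper limit = 2.4·20·6·470 / 1000 = 135.4 kN.
  Edge l_c = 50 − 22/2 = 39 → r_n = 132 kN; interior l_c = 80 − 22 = 58 → r_n = 135.4 kN.
  R_n,bearing = 1·132 + 2·135.4 = 402.7 kN → 402.7 / 2 = 201 kN.
Bearing governs: 201 kN.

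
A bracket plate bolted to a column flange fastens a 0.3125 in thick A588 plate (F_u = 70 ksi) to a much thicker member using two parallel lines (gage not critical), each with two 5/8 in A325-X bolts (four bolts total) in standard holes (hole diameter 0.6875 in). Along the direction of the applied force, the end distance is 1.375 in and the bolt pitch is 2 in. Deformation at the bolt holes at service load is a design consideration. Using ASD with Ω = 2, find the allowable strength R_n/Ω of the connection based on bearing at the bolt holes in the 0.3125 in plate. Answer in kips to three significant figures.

Per bolt r_n = 1.2 l_c t F_u ≤ 2.4 d t F_u; upper limit = 2.4 × 0.625 × 0.3125 × 70 = 32.81 kips.
Edge bolt: l_c = 1.375 − 0.6875/2 = 1.031 in → 1.2 × 1.031 × 0.3125 × 70 = 27.07 → r_n = 27.07 kips.
Interior bolts: l_c = 2 − 0.6875 = 1.312 in → 1.2 × 1.312 × 0.3125 × 70 = 34.45 → r_n = 32.81 kips.
R_n = 2 × 27.07 + 2 × 32.81 = 119.8 kips.
Allowable strength R_n/Ω = 119.8 / 2 = 59.9 kips.

59.9 kips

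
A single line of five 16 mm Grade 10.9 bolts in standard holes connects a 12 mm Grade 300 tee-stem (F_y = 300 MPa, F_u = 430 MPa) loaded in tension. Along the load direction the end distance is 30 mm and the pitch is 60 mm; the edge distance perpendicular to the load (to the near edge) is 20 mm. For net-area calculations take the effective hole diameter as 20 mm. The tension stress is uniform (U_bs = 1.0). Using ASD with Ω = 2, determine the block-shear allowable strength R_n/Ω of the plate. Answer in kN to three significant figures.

304 kN

Shear plane L_v = 30 + 4·60 = 270 mm; A_gv = 270 × 12 = 3240 mm².
A_nv = (270 − 4.5·20) × 12 = 2160 mm².
A_nt = (20 − 0.5·20) × 12 = 120 mm².
0.6 F_u A_nv = 557.3 kN; 0.6 F_y A_gv = 583.2 kN → shear rupture governs the shear term.
R_n = 557.3 + 1.0 × 430 × 120 / 1000 = 608.9 kN.
Allowable strength R_n/Ω = 608.9 / 2 = 304 kN.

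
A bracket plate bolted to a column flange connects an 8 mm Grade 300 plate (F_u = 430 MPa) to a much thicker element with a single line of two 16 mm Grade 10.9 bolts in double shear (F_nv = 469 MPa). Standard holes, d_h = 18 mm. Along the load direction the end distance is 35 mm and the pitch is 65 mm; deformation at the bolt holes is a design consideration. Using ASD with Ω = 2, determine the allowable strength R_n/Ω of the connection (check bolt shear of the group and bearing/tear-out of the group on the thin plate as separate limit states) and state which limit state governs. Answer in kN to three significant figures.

Bolt shear: A_b = π·16²/4 = 201.1 mm²; R_n = 469 × 201.1 × 2 × 2 / 1000 = 377.2 kN → 377.2 / 2 = 189 kN.
Bearing (1.2 l_c t F_u ≤ 2.4 d t F_u): upper limit = 2.4·16·8·430 / 1000 = 132.1 kN.
  Edge l_c = 35 − 18/2 = 26 → r_n = 107.3 kN; interior l_c = 65 − 18 = 47 → r_n = 132.1 kN.
  R_n,bearing = 1·107.3 + 1·132.1 = 239.4 kN → 239.4 / 2 = 120 kN.
Bearing governs: 120 kN.

120 kN (bearing governs)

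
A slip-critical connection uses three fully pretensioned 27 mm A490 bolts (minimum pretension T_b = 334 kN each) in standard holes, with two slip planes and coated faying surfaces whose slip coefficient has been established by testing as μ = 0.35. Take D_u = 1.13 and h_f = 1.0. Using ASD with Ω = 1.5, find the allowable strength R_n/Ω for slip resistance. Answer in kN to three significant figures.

528 kN

R_n = μ · D_u · h_f · T_b · n_s · n_b = 0.35 × 1.13 × 1.0 × 334 × 2 × 3 = 792.6 kN.
Allowable strength R_n/Ω = 792.6 / 1.5 = 528 kN.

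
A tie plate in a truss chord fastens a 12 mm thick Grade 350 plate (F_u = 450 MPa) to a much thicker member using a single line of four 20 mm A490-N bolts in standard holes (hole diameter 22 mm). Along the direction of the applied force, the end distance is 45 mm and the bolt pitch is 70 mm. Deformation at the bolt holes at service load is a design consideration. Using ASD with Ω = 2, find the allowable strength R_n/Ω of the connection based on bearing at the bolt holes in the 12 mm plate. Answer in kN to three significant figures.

499 kN

Per bolt r_n = 1.2 l_c t F_u ≤ 2.4 d t F_u; upper limit = 2.4 × 20 × 12 × 450 / 1000 = 259.2 kN.
Edge bolt: l_c = 45 − 22/2 = 34 mm → 1.2 × 34 × 12 × 450 / 1000 = 220.3 → r_n = 220.3 kN.
Interior bolts: l_c = 70 − 22 = 48 mm → 1.2 × 48 × 12 × 450 / 1000 = 311 → r_n = 259.2 kN.
R_n = 1 × 220.3 + 3 × 259.2 = 997.9 kN.
Allowable strength R_n/Ω = 997.9 / 2 = 499 kN.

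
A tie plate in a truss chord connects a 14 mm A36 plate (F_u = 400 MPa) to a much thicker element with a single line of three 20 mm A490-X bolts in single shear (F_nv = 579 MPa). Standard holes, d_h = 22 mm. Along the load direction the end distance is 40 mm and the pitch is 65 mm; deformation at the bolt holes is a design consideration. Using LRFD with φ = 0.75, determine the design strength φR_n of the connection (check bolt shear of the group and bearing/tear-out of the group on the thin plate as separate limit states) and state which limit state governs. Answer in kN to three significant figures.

409 kN (bolt shear governs)

Bolt shear: A_b = π·20²/4 = 314.2 mm²; R_n = 579 × 314.2 × 3 × 1 / 1000 = 545.7 kN → 0.75 × 545.7 = 409 kN.
Bearing (1.2 l_c t F_u ≤ 2.4 d t F_u): upper limit = 2.4·20·14·400 / 1000 = 268.8 kN.
  Edge l_c = 40 − 22/2 = 29 → r_n = 194.9 kN; interior l_c = 65 − 22 = 43 → r_n = 268.8 kN.
  R_n,bearing = 1·194.9 + 2·268.8 = 732.5 kN → 0.75 × 732.5 = 549 kN.
Bolt shear governs: 409 kN.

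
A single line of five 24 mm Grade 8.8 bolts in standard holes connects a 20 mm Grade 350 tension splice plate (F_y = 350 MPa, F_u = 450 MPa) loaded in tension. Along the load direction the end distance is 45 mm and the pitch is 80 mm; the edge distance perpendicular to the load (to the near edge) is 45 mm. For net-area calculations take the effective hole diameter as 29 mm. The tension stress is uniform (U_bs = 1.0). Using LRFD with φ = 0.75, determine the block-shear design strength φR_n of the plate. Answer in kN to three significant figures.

1160 kN

Shear plane L_v = 45 + 4·80 = 365 mm; A_gv = 365 × 20 = 7300 mm².
A_nv = (365 − 4.5·29) × 20 = 4690 mm².
A_nt = (45 − 0.5·29) × 20 = 610 mm².
0.6 F_u A_nv = 1266 kN; 0.6 F_y A_gv = 1533 kN → shear rupture governs the shear term.
R_n = 1266 + 1.0 × 450 × 610 / 1000 = 1541 kN.
Design strength φR_n = 0.75 × 1541 = 1160 kN.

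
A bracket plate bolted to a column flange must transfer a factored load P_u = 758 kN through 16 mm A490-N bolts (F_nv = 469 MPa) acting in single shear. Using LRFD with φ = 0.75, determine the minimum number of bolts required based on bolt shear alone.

11 bolts

A_b = π·16²/4 = 201.1 mm².
Per-bolt design strength φR_n = 0.75 × 469 × 201.1 × 1 / 1000 = 70.72 kN.
n ≥ 758 / 70.72 = 10.72 → use 11 bolts.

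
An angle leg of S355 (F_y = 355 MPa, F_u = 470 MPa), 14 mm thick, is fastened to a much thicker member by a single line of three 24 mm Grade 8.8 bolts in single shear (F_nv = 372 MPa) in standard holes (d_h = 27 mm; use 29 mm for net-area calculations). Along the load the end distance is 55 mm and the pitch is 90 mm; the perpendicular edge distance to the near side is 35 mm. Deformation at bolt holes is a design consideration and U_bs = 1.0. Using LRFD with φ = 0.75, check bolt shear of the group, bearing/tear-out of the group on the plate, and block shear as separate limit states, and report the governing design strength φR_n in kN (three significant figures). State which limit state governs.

379 kN (bolt shear governs)

Bolt shear: A_b = π·24²/4 = 452.4 mm²; R_n = 372 × 452.4 × 3 × 1 / 1000 = 504.9 kN → 0.75 × 504.9 = 379 kN.
Bearing: edge l_c = 41.5, r_n = 327.7 kN; interior l_c = 63, r_n = 379 kN; R_n = 327.7 + 2·379 = 1086 kN → 814 kN.
Block shear: A_gv = 3290, A_nv = 2275, A_nt = 287 mm²; R_n = min(0.6F_uA_nv, 0.6F_yA_gv) + U_bs·F_u·A_nt = 776.4 kN → 582 kN.
Bolt shear governs: 379 kN.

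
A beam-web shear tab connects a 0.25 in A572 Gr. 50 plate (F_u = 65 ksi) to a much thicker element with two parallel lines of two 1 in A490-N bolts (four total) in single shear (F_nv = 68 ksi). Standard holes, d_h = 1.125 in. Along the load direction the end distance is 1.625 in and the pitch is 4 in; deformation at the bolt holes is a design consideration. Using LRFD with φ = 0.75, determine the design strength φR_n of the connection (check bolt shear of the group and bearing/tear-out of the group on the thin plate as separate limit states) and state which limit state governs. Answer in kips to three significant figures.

89.6 kips (bearing governs)

Bolt shear: A_b = π·1²/4 = 0.7854 in²; R_n = 68 × 0.7854 × 4 × 1 = 213.6 kips → 0.75 × 213.6 = 160 kips.
Bearing (1.2 l_c t F_u ≤ 2.4 d t F_u): upper limit = 2.4·1·0.25·65 = 39 kips.
  Edge l_c = 1.625 − 1.125/2 = 1.062 → r_n = 20.72 kips; interior l_c = 4 − 1.125 = 2.875 → r_n = 39 kips.
  R_n,bearing = 2·20.72 + 2·39 = 119.4 kips → 0.75 × 119.4 = 89.6 kips.
Bearing governs: 89.6 kips.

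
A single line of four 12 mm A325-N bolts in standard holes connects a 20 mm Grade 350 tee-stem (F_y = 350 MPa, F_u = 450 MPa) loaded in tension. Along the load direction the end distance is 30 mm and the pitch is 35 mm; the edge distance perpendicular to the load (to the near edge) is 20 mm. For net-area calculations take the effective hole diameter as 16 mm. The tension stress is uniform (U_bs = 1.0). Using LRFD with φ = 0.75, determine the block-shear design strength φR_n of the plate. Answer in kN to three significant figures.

Shear plane L_v = 30 + 3·35 = 135 mm; A_gv = 135 × 20 = 2700 mm².
A_nv = (135 − 3.5·16) × 20 = 1580 mm².
A_nt = (20 − 0.5·16) × 20 = 240 mm².
0.6 F_u A_nv = 426.6 kN; 0.6 F_y A_gv = 567 kN → shear rupture governs the shear term.
R_n = 426.6 + 1.0 × 450 × 240 / 1000 = 534.6 kN.
Design strength φR_n = 0.75 × 534.6 = 401 kN.

401 kN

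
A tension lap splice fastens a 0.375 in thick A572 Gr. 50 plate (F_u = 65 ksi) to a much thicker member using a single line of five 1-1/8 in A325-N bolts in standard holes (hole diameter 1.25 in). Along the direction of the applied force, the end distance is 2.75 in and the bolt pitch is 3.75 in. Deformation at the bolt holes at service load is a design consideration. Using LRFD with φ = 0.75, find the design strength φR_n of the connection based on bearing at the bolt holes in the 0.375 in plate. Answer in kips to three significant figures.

244 kips

Per bolt r_n = 1.2 l_c t F_u ≤ 2.4 d t F_u; upper limit = 2.4 × 1.125 × 0.375 × 65 = 65.81 kips.
Edge bolt: l_c = 2.75 − 1.25/2 = 2.125 in → 1.2 × 2.125 × 0.375 × 65 = 62.16 → r_n = 62.16 kips.
Interior bolts: l_c = 3.75 − 1.25 = 2.5 in → 1.2 × 2.5 × 0.375 × 65 = 73.12 → r_n = 65.81 kips.
R_n = 1 × 62.16 + 4 × 65.81 = 325.4 kips.
Design strength φR_n = 0.75 × 325.4 = 244 kips.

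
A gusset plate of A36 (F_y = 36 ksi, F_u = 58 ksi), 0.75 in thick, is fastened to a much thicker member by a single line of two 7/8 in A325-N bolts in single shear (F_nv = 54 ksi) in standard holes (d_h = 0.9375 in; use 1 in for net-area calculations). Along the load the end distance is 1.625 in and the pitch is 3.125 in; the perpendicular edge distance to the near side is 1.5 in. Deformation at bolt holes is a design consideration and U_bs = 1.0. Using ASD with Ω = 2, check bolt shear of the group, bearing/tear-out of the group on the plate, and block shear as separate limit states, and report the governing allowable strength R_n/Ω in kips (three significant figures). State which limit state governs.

32.5 kips (bolt shear governs)

Bolt shear: A_b = π·0.875²/4 = 0.6013 in²; R_n = 54 × 0.6013 × 2 × 1 = 64.94 kips → 64.94 / 2 = 32.5 kips.
Bearing: edge l_c = 1.156, r_n = 60.36 kips; interior l_c = 2.188, r_n = 91.35 kips; R_n = 60.36 + 1·91.35 = 151.7 kips → 75.9 kips.
Block shear: A_gv = 3.562, A_nv = 2.438, A_nt = 0.75 in²; R_n = min(0.6F_uA_nv, 0.6F_yA_gv) + U_bs·F_u·A_nt = 120.4 kips → 60.2 kips.
Bolt shear governs: 32.5 kips.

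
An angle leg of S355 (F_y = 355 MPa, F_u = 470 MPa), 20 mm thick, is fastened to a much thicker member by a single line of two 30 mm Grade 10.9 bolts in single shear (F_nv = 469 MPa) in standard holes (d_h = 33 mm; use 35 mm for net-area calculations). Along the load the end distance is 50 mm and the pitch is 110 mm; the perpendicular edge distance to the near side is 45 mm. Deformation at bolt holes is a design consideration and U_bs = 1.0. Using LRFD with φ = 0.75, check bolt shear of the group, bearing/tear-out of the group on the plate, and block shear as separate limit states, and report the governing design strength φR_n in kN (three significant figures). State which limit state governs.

Bolt shear: A_b = π·30²/4 = 706.9 mm²; R_n = 469 × 706.9 × 2 × 1 / 1000 = 663 kN → 0.75 × 663 = 497 kN.
Bearing: edge l_c = 33.5, r_n = 377.9 kN; interior l_c = 77, r_n = 676.8 kN; R_n = 377.9 + 1·676.8 = 1055 kN → 791 kN.
Block shear: A_gv = 3200, A_nv = 2150, A_nt = 550 mm²; R_n = min(0.6F_uA_nv, 0.6F_yA_gv) + U_bs·F_u·A_nt = 864.8 kN → 649 kN.
Bolt shear governs: 497 kN.

497 kN (bolt shear governs)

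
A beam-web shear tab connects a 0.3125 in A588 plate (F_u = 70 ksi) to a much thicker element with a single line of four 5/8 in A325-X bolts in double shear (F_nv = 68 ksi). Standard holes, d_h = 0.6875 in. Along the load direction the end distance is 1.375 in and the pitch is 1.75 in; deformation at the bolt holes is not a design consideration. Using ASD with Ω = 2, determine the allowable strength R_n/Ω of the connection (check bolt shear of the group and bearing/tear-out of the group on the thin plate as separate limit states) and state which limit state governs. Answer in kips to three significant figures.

69.2 kips (bearing governs)

Bolt shear: A_b = π·0.625²/4 = 0.3068 in²; R_n = 68 × 0.3068 × 4 × 2 = 166.9 kips → 166.9 / 2 = 83.4 kips.
Bearing (1.5 l_c t F_u ≤ 3.0 d t F_u): upper limit = 3.0·0.625·0.3125·70 = 41.02 kips.
  Edge l_c = 1.375 − 0.6875/2 = 1.031 → r_n = 33.84 kips; interior l_c = 1.75 − 0.6875 = 1.062 → r_n = 34.86 kips.
  R_n,bearing = 1·33.84 + 3·34.86 = 138.4 kips → 138.4 / 2 = 69.2 kips.
Bearing governs: 69.2 kips.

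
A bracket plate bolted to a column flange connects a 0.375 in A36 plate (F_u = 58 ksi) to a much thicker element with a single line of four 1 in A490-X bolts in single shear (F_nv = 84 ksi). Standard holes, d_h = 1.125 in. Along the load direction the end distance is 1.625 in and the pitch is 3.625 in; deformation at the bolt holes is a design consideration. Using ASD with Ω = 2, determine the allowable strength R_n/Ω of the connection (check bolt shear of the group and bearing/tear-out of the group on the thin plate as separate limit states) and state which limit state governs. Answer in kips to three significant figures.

Bolt shear: A_b = π·1²/4 = 0.7854 in²; R_n = 84 × 0.7854 × 4 × 1 = 263.9 kips → 263.9 / 2 = 132 kips.
Bearing (1.2 l_c t F_u ≤ 2.4 d t F_u): upper limit = 2.4·1·0.375·58 = 52.2 kips.
  Edge l_c = 1.625 − 1.125/2 = 1.062 → r_n = 27.73 kips; interior l_c = 3.625 − 1.125 = 2.5 → r_n = 52.2 kips.
  R_n,bearing = 1·27.73 + 3·52.2 = 184.3 kips → 184.3 / 2 = 92.2 kips.
Bearing governs: 92.2 kips.

92.2 kips (bearing governs)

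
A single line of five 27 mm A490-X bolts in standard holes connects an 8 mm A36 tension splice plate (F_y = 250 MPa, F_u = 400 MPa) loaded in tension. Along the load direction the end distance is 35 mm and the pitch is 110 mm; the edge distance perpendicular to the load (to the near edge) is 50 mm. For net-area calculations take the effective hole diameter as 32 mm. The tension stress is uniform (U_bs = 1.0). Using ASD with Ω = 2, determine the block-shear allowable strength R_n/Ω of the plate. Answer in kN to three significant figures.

Shear plane L_v = 35 + 4·110 = 475 mm; A_gv = 475 × 8 = 3800 mm².
A_nv = (475 − 4.5·32) × 8 = 2648 mm².
A_nt = (50 − 0.5·32) × 8 = 272 mm².
0.6 F_u A_nv = 635.5 kN; 0.6 F_y A_gv = 570 kN → shear yielding governs the shear term.
R_n = 570 + 1.0 × 400 × 272 / 1000 = 678.8 kN.
Allowable strength R_n/Ω = 678.8 / 2 = 339 kN.

339 kN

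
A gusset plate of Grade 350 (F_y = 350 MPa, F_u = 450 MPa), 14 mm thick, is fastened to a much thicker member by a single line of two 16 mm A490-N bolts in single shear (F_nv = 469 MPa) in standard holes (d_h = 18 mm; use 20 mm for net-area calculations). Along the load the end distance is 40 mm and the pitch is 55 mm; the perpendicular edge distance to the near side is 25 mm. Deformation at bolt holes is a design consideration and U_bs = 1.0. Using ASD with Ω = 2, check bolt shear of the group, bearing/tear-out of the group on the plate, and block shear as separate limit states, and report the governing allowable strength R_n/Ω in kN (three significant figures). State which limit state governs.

Bolt shear: A_b = π·16²/4 = 201.1 mm²; R_n = 469 × 201.1 × 2 × 1 / 1000 = 188.6 kN → 188.6 / 2 = 94.3 kN.
Bearing: edge l_c = 31, r_n = 234.4 kN; interior l_c = 37, r_n = 241.9 kN; R_n = 234.4 + 1·241.9 = 476.3 kN → 238 kN.
Block shear: A_gv = 1330, A_nv = 910, A_nt = 210 mm²; R_n = min(0.6F_uA_nv, 0.6F_yA_gv) + U_bs·F_u·A_nt = 340.2 kN → 170 kN.
Bolt shear governs: 94.3 kN.

94.3 kN (bolt shear governs)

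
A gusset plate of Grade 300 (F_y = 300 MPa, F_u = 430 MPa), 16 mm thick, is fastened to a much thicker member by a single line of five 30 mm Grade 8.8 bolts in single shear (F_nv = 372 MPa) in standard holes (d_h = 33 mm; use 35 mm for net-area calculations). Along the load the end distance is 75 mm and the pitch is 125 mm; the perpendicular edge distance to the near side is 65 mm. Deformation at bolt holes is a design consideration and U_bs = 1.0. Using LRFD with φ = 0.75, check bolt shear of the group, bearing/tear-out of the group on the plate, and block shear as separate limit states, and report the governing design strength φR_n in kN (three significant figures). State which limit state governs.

986 kN (bolt shear governs)

Bolt shear: A_b = π·30²/4 = 706.9 mm²; R_n = 372 × 706.9 × 5 × 1 / 1000 = 1315 kN → 0.75 × 1315 = 986 kN.
Bearing: edge l_c = 58.5, r_n = 483 kN; interior l_c = 92, r_n = 495.4 kN; R_n = 483 + 4·495.4 = 2464 kN → 1850 kN.
Block shear: A_gv = 9200, A_nv = 6680, A_nt = 760 mm²; R_n = min(0.6F_uA_nv, 0.6F_yA_gv) + U_bs·F_u·A_nt = 1983 kN → 1490 kN.
Bolt shear governs: 986 kN.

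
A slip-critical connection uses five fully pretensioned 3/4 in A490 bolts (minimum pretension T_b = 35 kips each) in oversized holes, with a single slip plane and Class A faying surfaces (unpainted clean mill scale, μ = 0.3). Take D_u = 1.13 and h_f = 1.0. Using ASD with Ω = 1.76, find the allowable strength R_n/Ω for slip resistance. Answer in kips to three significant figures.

33.7 kips

R_n = μ · D_u · h_f · T_b · n_s · n_b = 0.3 × 1.13 × 1.0 × 35 × 1 × 5 = 59.32 kips.
Allowable strength R_n/Ω = 59.32 / 1.76 = 33.7 kips.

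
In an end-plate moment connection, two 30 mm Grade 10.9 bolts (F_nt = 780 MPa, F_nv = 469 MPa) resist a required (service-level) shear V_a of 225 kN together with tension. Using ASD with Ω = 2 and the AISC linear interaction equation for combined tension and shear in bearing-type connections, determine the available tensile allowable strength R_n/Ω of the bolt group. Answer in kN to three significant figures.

343 kN

A_b = π·30²/4 = 706.9 mm²; f_rv = 225 × 1000 / (2 × 706.9) = 159.2 MPa.
F'_nt = 1.3 F_nt − (Ω F_nt / F_nv) f_rv = 1.3·780 − (2·780/469)·159.2 = 484.6 MPa, capped at F_nt → F'_nt = 484.6 MPa.
R_n = F'_nt · A_b · n = 484.6 × 706.9 × 2 / 1000 = 685.1 kN.
Allowable strength R_n/Ω = 685.1 / 2 = 343 kN.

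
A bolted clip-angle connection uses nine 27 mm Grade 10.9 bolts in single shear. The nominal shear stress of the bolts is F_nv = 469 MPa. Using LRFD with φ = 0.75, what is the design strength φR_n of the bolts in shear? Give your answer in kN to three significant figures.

1810 kN

A_b = π × 27² / 4 = 572.6 mm².
R_n = F_nv · A_b · n · n_s = 469 × 572.6 × 9 × 1 / 1000 = 2417 kN.
Design strength φR_n = 0.75 × 2417 = 1810 kN.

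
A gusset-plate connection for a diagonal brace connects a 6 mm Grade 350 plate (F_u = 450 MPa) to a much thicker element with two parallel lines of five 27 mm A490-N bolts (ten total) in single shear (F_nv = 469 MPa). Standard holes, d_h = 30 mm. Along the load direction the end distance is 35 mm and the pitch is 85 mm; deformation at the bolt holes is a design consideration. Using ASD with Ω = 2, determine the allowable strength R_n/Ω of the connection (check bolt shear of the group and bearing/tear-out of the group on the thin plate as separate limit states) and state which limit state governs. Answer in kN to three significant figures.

765 kN (bearing governs)

Bolt shear: A_b = π·27²/4 = 572.6 mm²; R_n = 469 × 572.6 × 10 × 1 / 1000 = 2685 kN → 2685 / 2 = 1340 kN.
Bearing (1.2 l_c t F_u ≤ 2.4 d t F_u): upper limit = 2.4·27·6·450 / 1000 = 175 kN.
  Edge l_c = 35 − 30/2 = 20 → r_n = 64.8 kN; interior l_c = 85 − 30 = 55 → r_n = 175 kN.
  R_n,bearing = 2·64.8 + 8·175 = 1529 kN → 1529 / 2 = 765 kN.
Bearing governs: 765 kN.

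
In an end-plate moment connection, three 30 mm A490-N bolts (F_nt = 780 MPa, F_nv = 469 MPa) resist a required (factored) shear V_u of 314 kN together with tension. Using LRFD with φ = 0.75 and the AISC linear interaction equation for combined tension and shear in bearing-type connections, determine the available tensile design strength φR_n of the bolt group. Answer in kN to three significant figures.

1090 kN

A_b = π·30²/4 = 706.9 mm²; f_rv = 314 × 1000 / (3 × 706.9) = 148.1 MPa.
F'_nt = 1.3 F_nt − (F_nt / φF_nv) f_rv = 1.3·780 − (780/(0.75·469))·148.1 = 685.7 MPa, capped at F_nt → F'_nt = 685.7 MPa.
R_n = F'_nt · A_b · n = 685.7 × 706.9 × 3 / 1000 = 1454 kN.
Design strength φR_n = 0.75 × 1454 = 1090 kN.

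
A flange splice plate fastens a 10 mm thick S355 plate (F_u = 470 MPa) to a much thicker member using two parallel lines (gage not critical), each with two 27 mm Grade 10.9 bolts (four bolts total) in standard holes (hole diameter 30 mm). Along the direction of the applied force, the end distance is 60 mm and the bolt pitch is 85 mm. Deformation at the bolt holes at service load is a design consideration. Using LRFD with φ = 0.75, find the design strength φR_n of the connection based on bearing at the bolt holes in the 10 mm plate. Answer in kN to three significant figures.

Per bolt r_n = 1.2 l_c t F_u ≤ 2.4 d t F_u; upper limit = 2.4 × 27 × 10 × 470 / 1000 = 304.6 kN.
Edge bolt: l_c = 60 − 30/2 = 45 mm → 1.2 × 45 × 10 × 470 / 1000 = 253.8 → r_n = 253.8 kN.
Interior bolts: l_c = 85 − 30 = 55 mm → 1.2 × 55 × 10 × 470 / 1000 = 310.2 → r_n = 304.6 kN.
R_n = 2 × 253.8 + 2 × 304.6 = 1117 kN.
Design strength φR_n = 0.75 × 1117 = 838 kN.

838 kN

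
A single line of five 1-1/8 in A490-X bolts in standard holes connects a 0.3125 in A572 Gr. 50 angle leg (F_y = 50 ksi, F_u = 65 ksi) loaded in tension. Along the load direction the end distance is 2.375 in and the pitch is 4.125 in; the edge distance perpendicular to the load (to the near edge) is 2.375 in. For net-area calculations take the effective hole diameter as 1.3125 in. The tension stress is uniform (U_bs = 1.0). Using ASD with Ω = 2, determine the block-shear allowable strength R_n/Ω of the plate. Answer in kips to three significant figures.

Shear plane L_v = 2.375 + 4·4.125 = 18.88 in; A_gv = 18.88 × 0.3125 = 5.898 in².
A_nv = (18.88 − 4.5·1.3125) × 0.3125 = 4.053 in².
A_nt = (2.375 − 0.5·1.3125) × 0.3125 = 0.5371 in².
0.6 F_u A_nv = 158.1 kips; 0.6 F_y A_gv = 177 kips → shear rupture governs the shear term.
R_n = 158.1 + 1.0 × 65 × 0.5371 = 193 kips.
Allowable strength R_n/Ω = 193 / 2 = 96.5 kips.

96.5 kips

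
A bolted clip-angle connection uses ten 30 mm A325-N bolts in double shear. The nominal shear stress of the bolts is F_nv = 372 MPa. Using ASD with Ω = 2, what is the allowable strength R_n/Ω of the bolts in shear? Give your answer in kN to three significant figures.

A_b = π × 30² / 4 = 706.9 mm².
R_n = F_nv · A_b · n · n_s = 372 × 706.9 × 10 × 2 / 1000 = 5259 kN.
Allowable strength R_n/Ω = 5259 / 2 = 2630 kN.

2630 kN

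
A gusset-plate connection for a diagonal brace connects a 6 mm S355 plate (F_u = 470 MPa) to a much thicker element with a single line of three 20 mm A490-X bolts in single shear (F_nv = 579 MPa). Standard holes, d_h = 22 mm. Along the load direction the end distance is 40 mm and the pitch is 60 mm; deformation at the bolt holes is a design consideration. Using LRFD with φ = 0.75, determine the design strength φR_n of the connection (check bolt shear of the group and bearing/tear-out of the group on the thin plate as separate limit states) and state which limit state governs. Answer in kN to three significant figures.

266 kN (bearing governs)

Bolt shear: A_b = π·20²/4 = 314.2 mm²; R_n = 579 × 314.2 × 3 × 1 / 1000 = 545.7 kN → 0.75 × 545.7 = 409 kN.
Bearing (1.2 l_c t F_u ≤ 2.4 d t F_u): upper limit = 2.4·20·6·470 / 1000 = 135.4 kN.
  Edge l_c = 40 − 22/2 = 29 → r_n = 98.14 kN; interior l_c = 60 − 22 = 38 → r_n = 128.6 kN.
  R_n,bearing = 1·98.14 + 2·128.6 = 355.3 kN → 0.75 × 355.3 = 266 kN.
Bearing governs: 266 kN.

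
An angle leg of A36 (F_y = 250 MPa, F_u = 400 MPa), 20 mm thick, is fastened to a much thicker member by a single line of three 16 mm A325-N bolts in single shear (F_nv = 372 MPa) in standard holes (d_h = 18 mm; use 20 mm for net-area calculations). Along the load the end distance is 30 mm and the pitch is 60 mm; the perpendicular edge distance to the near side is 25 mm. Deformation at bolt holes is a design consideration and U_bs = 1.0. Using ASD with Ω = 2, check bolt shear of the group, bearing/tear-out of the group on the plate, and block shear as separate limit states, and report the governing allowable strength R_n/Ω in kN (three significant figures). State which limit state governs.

112 kN (bolt shear governs)

Bolt shear: A_b = π·16²/4 = 201.1 mm²; R_n = 372 × 201.1 × 3 × 1 / 1000 = 224.4 kN → 224.4 / 2 = 112 kN.
Bearing: edge l_c = 21, r_n = 201.6 kN; interior l_c = 42, r_n = 307.2 kN; R_n = 201.6 + 2·307.2 = 816 kN → 408 kN.
Block shear: A_gv = 3000, A_nv = 2000, A_nt = 300 mm²; R_n = min(0.6F_uA_nv, 0.6F_yA_gv) + U_bs·F_u·A_nt = 570 kN → 285 kN.
Bolt shear governs: 112 kN.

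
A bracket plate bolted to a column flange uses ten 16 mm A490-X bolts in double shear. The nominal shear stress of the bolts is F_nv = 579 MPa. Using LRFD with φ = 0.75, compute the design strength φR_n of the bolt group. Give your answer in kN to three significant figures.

A_b = π × 16² / 4 = 201.1 mm².
R_n = F_nv · A_b · n · n_s = 579 × 201.1 × 10 × 2 / 1000 = 2328 kN.
Design strength φR_n = 0.75 × 2328 = 1750 kN.

1750 kN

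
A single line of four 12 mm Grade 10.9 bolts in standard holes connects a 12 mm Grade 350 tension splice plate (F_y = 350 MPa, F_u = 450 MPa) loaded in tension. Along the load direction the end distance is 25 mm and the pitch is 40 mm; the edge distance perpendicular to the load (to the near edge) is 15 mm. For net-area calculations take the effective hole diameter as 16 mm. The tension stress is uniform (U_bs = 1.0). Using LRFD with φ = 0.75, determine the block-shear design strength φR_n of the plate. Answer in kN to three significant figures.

Shear plane L_v = 25 + 3·40 = 145 mm; A_gv = 145 × 12 = 1740 mm².
A_nv = (145 − 3.5·16) × 12 = 1068 mm².
A_nt = (15 − 0.5·16) × 12 = 84 mm².
0.6 F_u A_nv = 288.4 kN; 0.6 F_y A_gv = 365.4 kN → shear rupture governs the shear term.
R_n = 288.4 + 1.0 × 450 × 84 / 1000 = 326.2 kN.
Design strength φR_n = 0.75 × 326.2 = 245 kN.

245 kN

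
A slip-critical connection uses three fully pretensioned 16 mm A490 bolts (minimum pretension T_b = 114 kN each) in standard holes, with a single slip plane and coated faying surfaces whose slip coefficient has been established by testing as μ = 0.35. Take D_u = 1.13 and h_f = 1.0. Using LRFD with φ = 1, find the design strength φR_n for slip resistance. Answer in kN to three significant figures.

R_n = μ · D_u · h_f · T_b · n_s · n_b = 0.35 × 1.13 × 1.0 × 114 × 1 × 3 = 135.3 kN.
Design strength φR_n = 1 × 135.3 = 135 kN.

135 kN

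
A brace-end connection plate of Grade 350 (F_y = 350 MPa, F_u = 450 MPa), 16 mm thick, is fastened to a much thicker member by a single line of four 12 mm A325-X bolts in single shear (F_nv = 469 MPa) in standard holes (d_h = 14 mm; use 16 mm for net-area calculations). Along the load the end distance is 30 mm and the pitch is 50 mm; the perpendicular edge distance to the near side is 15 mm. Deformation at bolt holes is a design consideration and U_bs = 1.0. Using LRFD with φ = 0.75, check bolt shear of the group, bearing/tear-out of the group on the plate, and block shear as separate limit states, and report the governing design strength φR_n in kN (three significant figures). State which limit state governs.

159 kN (bolt shear governs)

Bolt shear: A_b = π·12²/4 = 113.1 mm²; R_n = 469 × 113.1 × 4 × 1 / 1000 = 212.2 kN → 0.75 × 212.2 = 159 kN.
Bearing: edge l_c = 23, r_n = 198.7 kN; interior l_c = 36, r_n = 207.4 kN; R_n = 198.7 + 3·207.4 = 820.8 kN → 616 kN.
Block shear: A_gv = 2880, A_nv = 1984, A_nt = 112 mm²; R_n = min(0.6F_uA_nv, 0.6F_yA_gv) + U_bs·F_u·A_nt = 586.1 kN → 440 kN.
Bolt shear governs: 159 kN.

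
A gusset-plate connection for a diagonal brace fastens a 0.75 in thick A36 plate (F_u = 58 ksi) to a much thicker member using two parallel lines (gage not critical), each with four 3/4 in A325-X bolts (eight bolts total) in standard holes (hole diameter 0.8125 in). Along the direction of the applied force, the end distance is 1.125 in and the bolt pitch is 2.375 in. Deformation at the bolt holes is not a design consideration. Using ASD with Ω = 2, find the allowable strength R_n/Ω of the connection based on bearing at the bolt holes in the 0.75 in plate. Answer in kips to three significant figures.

Per bolt r_n = 1.5 l_c t F_u ≤ 3.0 d t F_u; upper limit = 3.0 × 0.75 × 0.75 × 58 = 97.88 kips.
Edge bolt: l_c = 1.125 − 0.8125/2 = 0.7188 in → 1.5 × 0.7188 × 0.75 × 58 = 46.9 → r_n = 46.9 kips.
Interior bolts: l_c = 2.375 − 0.8125 = 1.562 in → 1.5 × 1.562 × 0.75 × 58 = 102 → r_n = 97.88 kips.
R_n = 2 × 46.9 + 6 × 97.88 = 681 kips.
Allowable strength R_n/Ω = 681 / 2 = 341 kips.

341 kips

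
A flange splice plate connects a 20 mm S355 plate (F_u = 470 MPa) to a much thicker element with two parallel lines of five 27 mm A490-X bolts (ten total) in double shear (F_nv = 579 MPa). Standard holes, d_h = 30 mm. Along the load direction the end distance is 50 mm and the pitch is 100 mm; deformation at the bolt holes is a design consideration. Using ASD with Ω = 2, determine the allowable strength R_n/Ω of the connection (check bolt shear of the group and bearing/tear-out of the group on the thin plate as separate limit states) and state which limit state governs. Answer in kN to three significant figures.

2830 kN (bearing governs)

Bolt shear: A_b = π·27²/4 = 572.6 mm²; R_n = 579 × 572.6 × 10 × 2 / 1000 = 6630 kN → 6630 / 2 = 3320 kN.
Bearing (1.2 l_c t F_u ≤ 2.4 d t F_u): upper limit = 2.4·27·20·470 / 1000 = 609.1 kN.
  Edge l_c = 50 − 30/2 = 35 → r_n = 394.8 kN; interior l_c = 100 − 30 = 70 → r_n = 609.1 kN.
  R_n,bearing = 2·394.8 + 8·609.1 = 5663 kN → 5663 / 2 = 2830 kN.
Bearing governs: 2830 kN.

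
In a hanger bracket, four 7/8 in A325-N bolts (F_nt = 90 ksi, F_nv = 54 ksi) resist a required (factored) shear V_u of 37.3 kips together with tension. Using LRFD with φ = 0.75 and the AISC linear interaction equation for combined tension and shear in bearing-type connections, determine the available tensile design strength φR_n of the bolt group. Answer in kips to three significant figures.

149 kips

A_b = π·0.875²/4 = 0.6013 in²; f_rv = 37.3 / (4 × 0.6013) = 15.51 ksi.
F'_nt = 1.3 F_nt − (F_nt / φF_nv) f_rv = 1.3·90 − (90/(0.75·54))·15.51 = 82.54 ksi, capped at F_nt → F'_nt = 82.54 ksi.
R_n = F'_nt · A_b · n = 82.54 × 0.6013 × 4 = 198.5 kips.
Design strength φR_n = 0.75 × 198.5 = 149 kips.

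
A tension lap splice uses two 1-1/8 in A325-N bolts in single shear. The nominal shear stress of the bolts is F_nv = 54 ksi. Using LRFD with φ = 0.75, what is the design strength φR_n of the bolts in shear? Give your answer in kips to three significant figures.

80.5 kips

A_b = π × 1.125² / 4 = 0.994 in².
R_n = F_nv · A_b · n · n_s = 54 × 0.994 × 2 × 1 = 107.4 kips.
Design strength φR_n = 0.75 × 107.4 = 80.5 kips.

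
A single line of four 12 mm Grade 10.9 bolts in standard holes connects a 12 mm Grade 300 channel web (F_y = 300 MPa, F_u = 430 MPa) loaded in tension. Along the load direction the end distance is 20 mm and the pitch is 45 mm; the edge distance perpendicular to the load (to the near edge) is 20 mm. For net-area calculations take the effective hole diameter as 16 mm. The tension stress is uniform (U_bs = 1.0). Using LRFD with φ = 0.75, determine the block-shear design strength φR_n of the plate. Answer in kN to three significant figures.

Shear plane L_v = 20 + 3·45 = 155 mm; A_gv = 155 × 12 = 1860 mm².
A_nv = (155 − 3.5·16) × 12 = 1188 mm².
A_nt = (20 − 0.5·16) × 12 = 144 mm².
0.6 F_u A_nv = 306.5 kN; 0.6 F_y A_gv = 334.8 kN → shear rupture governs the shear term.
R_n = 306.5 + 1.0 × 430 × 144 / 1000 = 368.4 kN.
Design strength φR_n = 0.75 × 368.4 = 276 kN.

276 kN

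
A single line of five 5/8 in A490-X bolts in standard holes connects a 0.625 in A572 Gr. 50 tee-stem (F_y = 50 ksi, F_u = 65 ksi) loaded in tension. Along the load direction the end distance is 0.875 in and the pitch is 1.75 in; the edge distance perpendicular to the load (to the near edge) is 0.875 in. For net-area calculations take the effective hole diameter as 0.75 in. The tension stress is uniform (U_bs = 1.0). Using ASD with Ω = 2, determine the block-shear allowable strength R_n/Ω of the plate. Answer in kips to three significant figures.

Shear plane L_v = 0.875 + 4·1.75 = 7.875 in; A_gv = 7.875 × 0.625 = 4.922 in².
A_nv = (7.875 − 4.5·0.75) × 0.625 = 2.812 in².
A_nt = (0.875 − 0.5·0.75) × 0.625 = 0.3125 in².
0.6 F_u A_nv = 109.7 kips; 0.6 F_y A_gv = 147.7 kips → shear rupture governs the shear term.
R_n = 109.7 + 1.0 × 65 × 0.3125 = 130 kips.
Allowable strength R_n/Ω = 130 / 2 = 65 kips.

65 kips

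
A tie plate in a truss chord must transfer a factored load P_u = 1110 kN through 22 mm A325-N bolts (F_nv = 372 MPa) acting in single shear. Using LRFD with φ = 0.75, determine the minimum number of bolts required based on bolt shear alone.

A_b = π·22²/4 = 380.1 mm².
Per-bolt design strength φR_n = 0.75 × 372 × 380.1 × 1 / 1000 = 106.1 kN.
n ≥ 1110 / 106.1 = 10.47 → use 11 bolts.

11 bolts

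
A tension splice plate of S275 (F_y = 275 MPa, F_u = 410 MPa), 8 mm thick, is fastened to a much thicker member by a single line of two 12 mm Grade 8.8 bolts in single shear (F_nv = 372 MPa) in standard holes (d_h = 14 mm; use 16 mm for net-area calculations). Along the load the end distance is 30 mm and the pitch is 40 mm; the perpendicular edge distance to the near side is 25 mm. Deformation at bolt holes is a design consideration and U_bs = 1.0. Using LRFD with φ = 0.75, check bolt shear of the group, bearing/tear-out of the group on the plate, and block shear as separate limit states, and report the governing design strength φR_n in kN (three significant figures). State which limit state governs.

63.1 kN (bolt shear governs)

Bolt shear: A_b = π·12²/4 = 113.1 mm²; R_n = 372 × 113.1 × 2 × 1 / 1000 = 84.14 kN → 0.75 × 84.14 = 63.1 kN.
Bearing: edge l_c = 23, r_n = 90.53 kN; interior l_c = 26, r_n = 94.46 kN; R_n = 90.53 + 1·94.46 = 185 kN → 139 kN.
Block shear: A_gv = 560, A_nv = 368, A_nt = 136 mm²; R_n = min(0.6F_uA_nv, 0.6F_yA_gv) + U_bs·F_u·A_nt = 146.3 kN → 110 kN.
Bolt shear governs: 63.1 kN.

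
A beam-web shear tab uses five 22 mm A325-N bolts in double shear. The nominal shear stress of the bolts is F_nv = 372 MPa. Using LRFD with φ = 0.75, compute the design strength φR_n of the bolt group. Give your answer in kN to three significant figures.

1060 kN

A_b = π × 22² / 4 = 380.1 mm².
R_n = F_nv · A_b · n · n_s = 372 × 380.1 × 5 × 2 / 1000 = 1414 kN.
Design strength φR_n = 0.75 × 1414 = 1060 kN.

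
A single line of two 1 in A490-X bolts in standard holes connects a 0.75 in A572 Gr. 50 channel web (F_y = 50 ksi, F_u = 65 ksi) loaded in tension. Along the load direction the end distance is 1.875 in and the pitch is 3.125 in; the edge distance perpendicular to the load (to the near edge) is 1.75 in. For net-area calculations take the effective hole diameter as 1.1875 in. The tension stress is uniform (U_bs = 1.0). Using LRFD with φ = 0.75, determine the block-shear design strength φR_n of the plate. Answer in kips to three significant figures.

Shear plane L_v = 1.875 + 1·3.125 = 5 in; A_gv = 5 × 0.75 = 3.75 in².
A_nv = (5 − 1.5·1.1875) × 0.75 = 2.414 in².
A_nt = (1.75 − 0.5·1.1875) × 0.75 = 0.8672 in².
0.6 F_u A_nv = 94.15 kips; 0.6 F_y A_gv = 112.5 kips → shear rupture governs the shear term.
R_n = 94.15 + 1.0 × 65 × 0.8672 = 150.5 kips.
Design strength φR_n = 0.75 × 150.5 = 113 kips.

113 kips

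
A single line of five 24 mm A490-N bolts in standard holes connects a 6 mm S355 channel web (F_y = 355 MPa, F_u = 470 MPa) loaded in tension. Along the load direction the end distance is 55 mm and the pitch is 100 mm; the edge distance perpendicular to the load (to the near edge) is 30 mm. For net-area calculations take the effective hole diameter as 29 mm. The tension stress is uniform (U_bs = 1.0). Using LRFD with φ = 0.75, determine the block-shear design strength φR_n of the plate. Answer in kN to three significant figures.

Shear plane L_v = 55 + 4·100 = 455 mm; A_gv = 455 × 6 = 2730 mm².
A_nv = (455 − 4.5·29) × 6 = 1947 mm².
A_nt = (30 − 0.5·29) × 6 = 93 mm².
0.6 F_u A_nv = 549.1 kN; 0.6 F_y A_gv = 581.5 kN → shear rupture governs the shear term.
R_n = 549.1 + 1.0 × 470 × 93 / 1000 = 592.8 kN.
Design strength φR_n = 0.75 × 592.8 = 445 kN.

445 kN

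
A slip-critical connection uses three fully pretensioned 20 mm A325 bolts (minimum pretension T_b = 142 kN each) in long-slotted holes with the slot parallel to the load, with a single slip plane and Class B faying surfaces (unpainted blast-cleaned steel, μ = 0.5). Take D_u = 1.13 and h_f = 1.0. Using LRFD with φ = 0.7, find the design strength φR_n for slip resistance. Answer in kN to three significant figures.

168 kN

R_n = μ · D_u · h_f · T_b · n_s · n_b = 0.5 × 1.13 × 1.0 × 142 × 1 × 3 = 240.7 kN.
Design strength φR_n = 0.7 × 240.7 = 168 kN.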